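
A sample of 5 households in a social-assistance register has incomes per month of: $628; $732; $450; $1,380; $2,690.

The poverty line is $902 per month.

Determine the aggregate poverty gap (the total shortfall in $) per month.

Poor units: $450, $628, $732 (q = 3 of N = 5).
Individual gaps: 902−450 = 452; 902−628 = 274; 902−732 = 170.
Aggregate gap = $896.

$896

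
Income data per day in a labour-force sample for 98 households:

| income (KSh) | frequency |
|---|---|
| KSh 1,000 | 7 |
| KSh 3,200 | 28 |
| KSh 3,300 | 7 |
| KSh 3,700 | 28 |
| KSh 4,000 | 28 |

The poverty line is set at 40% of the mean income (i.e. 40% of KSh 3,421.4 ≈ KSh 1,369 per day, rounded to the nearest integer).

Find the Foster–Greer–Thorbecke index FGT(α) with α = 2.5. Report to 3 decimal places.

0.003

Below z: 7×KSh 1,000 (q = 7 of N = 98).
Relative gaps: (1369−1000)/1369 = 0.2695 (×7).
Raised to α = 2.5: 0.03772 (×7).
Sum = 0.264031; FGT(2.5) = 0.264031 / 98 = 0.003.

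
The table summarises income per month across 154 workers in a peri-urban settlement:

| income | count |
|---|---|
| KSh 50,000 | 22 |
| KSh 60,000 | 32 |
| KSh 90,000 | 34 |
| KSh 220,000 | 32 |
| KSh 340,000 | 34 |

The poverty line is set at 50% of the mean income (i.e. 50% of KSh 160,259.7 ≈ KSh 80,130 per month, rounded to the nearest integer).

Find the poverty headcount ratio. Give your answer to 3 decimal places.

0.351

54 of the 154 workers have income below KSh 80,130.
H = 54/154 = 0.351.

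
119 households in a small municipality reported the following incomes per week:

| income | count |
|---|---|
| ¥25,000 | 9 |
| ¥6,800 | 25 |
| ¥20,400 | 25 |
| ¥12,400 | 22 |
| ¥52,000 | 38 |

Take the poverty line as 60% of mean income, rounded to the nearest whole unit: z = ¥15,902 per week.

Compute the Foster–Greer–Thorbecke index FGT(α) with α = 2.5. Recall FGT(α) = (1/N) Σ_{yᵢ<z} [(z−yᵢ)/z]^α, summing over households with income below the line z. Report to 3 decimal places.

0.056

Poor units: 25×¥6,800, 22×¥12,400 (q = 47 of N = 119).
Normalized shortfalls: (15902−6800)/15902 = 0.5724 (×25); (15902−12400)/15902 = 0.2202 (×22).
Raised to α = 2.5: 0.24786 (×25); 0.02276 (×22).
Sum = 6.697296; FGT(2.5) = 6.697296 / 119 = 0.056.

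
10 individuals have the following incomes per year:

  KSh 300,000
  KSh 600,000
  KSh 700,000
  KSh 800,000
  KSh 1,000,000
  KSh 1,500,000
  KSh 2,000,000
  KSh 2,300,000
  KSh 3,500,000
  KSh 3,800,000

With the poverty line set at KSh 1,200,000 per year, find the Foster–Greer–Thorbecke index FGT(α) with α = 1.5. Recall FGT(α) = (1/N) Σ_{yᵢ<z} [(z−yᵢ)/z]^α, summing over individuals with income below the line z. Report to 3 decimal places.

0.153

Incomes under z: KSh 300,000, KSh 600,000, KSh 700,000, KSh 800,000, KSh 1,000,000 (q = 5 of N = 10).
Gap ratios (z−y)/z: (1200000−300000)/1200000 = 0.7500; (1200000−600000)/1200000 = 0.5000; (1200000−700000)/1200000 = 0.4167; (1200000−800000)/1200000 = 0.3333; (1200000−1000000)/1200000 = 0.1667.
Raised to α = 1.5: 0.64952; 0.35355; 0.26896; 0.19245; 0.06804.
Sum = 1.532521; FGT(1.5) = 1.532521 / 10 = 0.153.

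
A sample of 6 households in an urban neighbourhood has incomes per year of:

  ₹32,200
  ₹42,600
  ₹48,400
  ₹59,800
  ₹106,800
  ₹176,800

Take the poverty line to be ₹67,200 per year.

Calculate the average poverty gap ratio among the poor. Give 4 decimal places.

0.3192

Incomes under z: ₹32,200, ₹42,600, ₹48,400, ₹59,800 (q = 4 of N = 6).
Shortfall ratios (z−y)/z: 0.5208, 0.3661, 0.2798, 0.1101; sum = 1.276786.
I averages over the q = 4 poor units only: 1.276786 / 4 = 0.3192.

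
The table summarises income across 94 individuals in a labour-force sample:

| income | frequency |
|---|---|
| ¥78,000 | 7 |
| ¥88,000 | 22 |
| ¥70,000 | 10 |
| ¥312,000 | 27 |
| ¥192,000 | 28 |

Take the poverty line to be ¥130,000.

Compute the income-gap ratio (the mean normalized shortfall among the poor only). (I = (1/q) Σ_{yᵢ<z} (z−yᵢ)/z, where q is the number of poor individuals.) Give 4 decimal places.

0.3724

Incomes under z: 10×¥70,000, 7×¥78,000, 22×¥88,000 (q = 39 of N = 94).
Relative gaps: 0.4615 (×10), 0.4000 (×7), 0.3231 (×22); sum = 14.523077.
The income-gap ratio divides by q (the poor only): 14.523077 / 39 = 0.3724.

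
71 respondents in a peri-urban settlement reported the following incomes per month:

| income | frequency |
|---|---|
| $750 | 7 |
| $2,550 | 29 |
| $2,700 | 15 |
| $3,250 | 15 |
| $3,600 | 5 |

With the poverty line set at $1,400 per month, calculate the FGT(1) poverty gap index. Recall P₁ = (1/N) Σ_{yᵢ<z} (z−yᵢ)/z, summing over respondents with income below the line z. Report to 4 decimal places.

0.0458

Below the line: 7×$750 (q = 7 of N = 71).
Relative gaps: (1400−750)/1400 = 0.4643 (×7).
Σ = 3.250000. Dividing by the full population N = 71 gives P₁ = 0.0458.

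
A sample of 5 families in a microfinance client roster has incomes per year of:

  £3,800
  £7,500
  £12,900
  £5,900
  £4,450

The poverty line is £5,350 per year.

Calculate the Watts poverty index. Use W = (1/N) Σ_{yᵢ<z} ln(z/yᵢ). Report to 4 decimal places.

Incomes under z: £3,800, £4,450 (q = 2 of N = 5).
Log gaps: ln(5350/3800) = 0.3421; ln(5350/4450) = 0.1842.
W = 0.526288 / 5 = 0.1053.

0.1053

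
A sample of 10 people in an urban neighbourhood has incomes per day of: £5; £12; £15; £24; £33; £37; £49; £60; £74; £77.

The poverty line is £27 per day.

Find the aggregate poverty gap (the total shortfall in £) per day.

£52

Incomes under z: £5, £12, £15, £24 (q = 4 of N = 10).
Individual gaps: 27−5 = 22; 27−12 = 15; 27−15 = 12; 27−24 = 3.
Aggregate gap = £52.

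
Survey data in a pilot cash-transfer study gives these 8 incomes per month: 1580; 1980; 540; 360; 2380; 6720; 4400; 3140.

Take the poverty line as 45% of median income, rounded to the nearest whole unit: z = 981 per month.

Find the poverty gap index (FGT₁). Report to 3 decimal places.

0.135

Poor units: 360, 540 (q = 2 of N = 8).
Shortfall ratios: (981−360)/981 = 0.6330; (981−540)/981 = 0.4495.
Sum of shortfalls = 1.082569; P₁ averages over all N: 1.082569 / 8 = 0.135.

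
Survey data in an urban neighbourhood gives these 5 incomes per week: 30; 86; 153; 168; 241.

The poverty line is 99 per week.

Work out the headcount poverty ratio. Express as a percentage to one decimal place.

2 of the 5 respondents have income below 99.
H = 2/5 = 40.0%.

40.0%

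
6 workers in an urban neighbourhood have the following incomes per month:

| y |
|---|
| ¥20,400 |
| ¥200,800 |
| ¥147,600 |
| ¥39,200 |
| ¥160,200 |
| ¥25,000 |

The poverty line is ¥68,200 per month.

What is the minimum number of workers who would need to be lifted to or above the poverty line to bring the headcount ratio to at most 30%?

Currently q = 3 of N = 6 are below the line (H = 0.500).
A headcount ratio of at most 30% allows at most ⌊0.30 × 6⌋ = 1 poor workers.
So at least 3 − 1 = 2 must be lifted.

2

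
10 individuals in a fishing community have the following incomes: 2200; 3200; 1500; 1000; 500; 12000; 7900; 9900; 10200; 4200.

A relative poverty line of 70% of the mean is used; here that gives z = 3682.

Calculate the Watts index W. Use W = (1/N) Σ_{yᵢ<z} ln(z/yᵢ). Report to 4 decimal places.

Poor units: 500, 1000, 1500, 2200, 3200 (q = 5 of N = 10).
Log shortfalls: ln(3682/500) = 1.9966; ln(3682/1000) = 1.3035; ln(3682/1500) = 0.8980; ln(3682/2200) = 0.5150; ln(3682/3200) = 0.1403.
W = 4.853354 / 10 = 0.4853.

0.4853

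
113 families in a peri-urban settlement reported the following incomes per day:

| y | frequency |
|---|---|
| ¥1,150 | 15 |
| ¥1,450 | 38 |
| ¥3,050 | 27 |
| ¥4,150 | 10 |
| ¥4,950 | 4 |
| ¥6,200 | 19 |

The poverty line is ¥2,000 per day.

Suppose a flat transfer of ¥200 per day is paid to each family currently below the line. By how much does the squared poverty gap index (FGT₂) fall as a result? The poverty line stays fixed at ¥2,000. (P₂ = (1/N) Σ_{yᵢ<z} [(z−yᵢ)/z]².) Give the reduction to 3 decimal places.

0.025

Before: below the line — 15×¥1,150, 38×¥1,450; squared poverty gap index (FGT₂) = 0.04941.
After the ¥200 transfer: below the line — 15×¥1,350, 38×¥1,650; squared poverty gap index (FGT₂) = 0.02432.
Reduction = 0.04941 − 0.02432 = 0.025.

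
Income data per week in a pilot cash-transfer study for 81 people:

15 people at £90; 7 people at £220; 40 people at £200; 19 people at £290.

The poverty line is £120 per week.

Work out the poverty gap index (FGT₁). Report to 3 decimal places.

Below z: 15×£90 (q = 15 of N = 81).
Shortfall ratios: (120−90)/120 = 0.2500 (×15).
Sum of shortfalls = 3.750000; P₁ averages over all N: 3.750000 / 81 = 0.046.

0.046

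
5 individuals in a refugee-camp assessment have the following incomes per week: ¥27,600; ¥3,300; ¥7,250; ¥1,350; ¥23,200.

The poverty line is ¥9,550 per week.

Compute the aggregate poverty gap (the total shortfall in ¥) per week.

Incomes under z: ¥1,350, ¥3,300, ¥7,250 (q = 3 of N = 5).
Individual gaps: 9550−1350 = 8200; 9550−3300 = 6250; 9550−7250 = 2300.
Aggregate gap = ¥16,750.

¥16,750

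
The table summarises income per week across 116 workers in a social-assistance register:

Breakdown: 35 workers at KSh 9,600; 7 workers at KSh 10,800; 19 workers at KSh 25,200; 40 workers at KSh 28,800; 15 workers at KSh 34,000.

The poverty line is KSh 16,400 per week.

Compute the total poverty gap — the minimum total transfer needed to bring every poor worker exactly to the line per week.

Poor units: 35×KSh 9,600, 7×KSh 10,800 (q = 42 of N = 116).
Individual gaps: 35×(16400−9600) = 238000; 7×(16400−10800) = 39200.
Aggregate gap = KSh 277,200.

KSh 277,200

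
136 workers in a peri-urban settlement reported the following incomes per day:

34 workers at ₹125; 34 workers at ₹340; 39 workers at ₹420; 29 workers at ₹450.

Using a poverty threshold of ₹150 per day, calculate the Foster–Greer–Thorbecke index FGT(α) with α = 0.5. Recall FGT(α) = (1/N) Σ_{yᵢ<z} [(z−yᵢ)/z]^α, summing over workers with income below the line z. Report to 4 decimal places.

0.1021

Incomes under z: 34×₹125 (q = 34 of N = 136).
Relative gaps: (150−125)/150 = 0.1667 (×34).
Raised to α = 0.5: 0.40825 (×34).
Sum = 13.880442; FGT(0.5) = 13.880442 / 136 = 0.1021.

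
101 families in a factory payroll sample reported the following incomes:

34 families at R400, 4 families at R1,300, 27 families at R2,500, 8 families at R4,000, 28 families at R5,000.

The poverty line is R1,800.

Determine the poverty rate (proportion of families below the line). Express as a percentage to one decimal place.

38 of the 101 families have income below R1,800.
H = 38/101 = 37.6%.

37.6%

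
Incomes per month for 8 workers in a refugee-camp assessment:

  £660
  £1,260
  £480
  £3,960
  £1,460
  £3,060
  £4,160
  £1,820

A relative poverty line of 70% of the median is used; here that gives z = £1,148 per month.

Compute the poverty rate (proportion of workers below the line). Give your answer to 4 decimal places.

2 of the 8 workers have income below £1,148.
H = 2/8 = 0.2500.

0.2500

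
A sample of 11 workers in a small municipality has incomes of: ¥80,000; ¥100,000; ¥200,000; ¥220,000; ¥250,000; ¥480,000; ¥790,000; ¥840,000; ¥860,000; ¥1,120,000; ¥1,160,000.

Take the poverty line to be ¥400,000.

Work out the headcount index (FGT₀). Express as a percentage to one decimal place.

5 of the 11 workers have income below ¥400,000.
H = 5/11 = 45.5%.

45.5%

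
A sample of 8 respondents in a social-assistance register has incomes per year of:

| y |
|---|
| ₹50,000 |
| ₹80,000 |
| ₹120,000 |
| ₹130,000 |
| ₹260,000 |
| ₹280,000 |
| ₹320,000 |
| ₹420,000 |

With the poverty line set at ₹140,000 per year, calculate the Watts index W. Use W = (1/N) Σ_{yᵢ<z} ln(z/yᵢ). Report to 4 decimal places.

0.2272

Poor units: ₹50,000, ₹80,000, ₹120,000, ₹130,000 (q = 4 of N = 8).
Log gaps: ln(140000/50000) = 1.0296; ln(140000/80000) = 0.5596; ln(140000/120000) = 0.1542; ln(140000/130000) = 0.0741.
W = 1.817494 / 8 = 0.2272.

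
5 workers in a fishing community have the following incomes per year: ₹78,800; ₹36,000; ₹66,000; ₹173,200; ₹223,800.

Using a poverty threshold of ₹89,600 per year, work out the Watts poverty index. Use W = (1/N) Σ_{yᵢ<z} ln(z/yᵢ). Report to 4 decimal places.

Incomes under z: ₹36,000, ₹66,000, ₹78,800 (q = 3 of N = 5).
Log gaps: ln(89600/36000) = 0.9118; ln(89600/66000) = 0.3057; ln(89600/78800) = 0.1284.
W = 1.345979 / 5 = 0.2692.

0.2692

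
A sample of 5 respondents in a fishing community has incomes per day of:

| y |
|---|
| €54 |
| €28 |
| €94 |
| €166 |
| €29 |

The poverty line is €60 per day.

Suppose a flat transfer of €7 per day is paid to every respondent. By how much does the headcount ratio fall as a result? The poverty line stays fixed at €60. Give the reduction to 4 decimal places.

0.2000

Before: below the line — €28, €29, €54; headcount ratio = 0.600000.
After the €7 transfer: below the line — €35, €36; headcount ratio = 0.400000.
Reduction = 0.600000 − 0.400000 = 0.2000.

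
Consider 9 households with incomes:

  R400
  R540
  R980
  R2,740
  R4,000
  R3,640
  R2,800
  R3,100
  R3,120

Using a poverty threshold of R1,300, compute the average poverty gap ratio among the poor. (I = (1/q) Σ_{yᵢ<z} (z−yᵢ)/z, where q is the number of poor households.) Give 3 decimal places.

Below z: R400, R540, R980 (q = 3 of N = 9).
Shortfall ratios (z−y)/z: 0.6923, 0.5846, 0.2462; sum = 1.523077.
I averages over the q = 3 poor units only: 1.523077 / 3 = 0.508.

0.508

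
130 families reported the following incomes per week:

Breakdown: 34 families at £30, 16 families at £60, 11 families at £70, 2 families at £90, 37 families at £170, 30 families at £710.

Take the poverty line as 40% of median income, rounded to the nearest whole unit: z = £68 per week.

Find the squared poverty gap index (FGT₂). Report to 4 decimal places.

0.0834

Below z: 34×£30, 16×£60 (q = 50 of N = 130).
Gap ratios (z−y)/z: (68−30)/68 = 0.5588 (×34); (68−60)/68 = 0.1176 (×16).
Squared: 0.3123 (×34); 0.0138 (×16).
Sum = 10.839100; P₂ = 10.839100 / 130 = 0.0834.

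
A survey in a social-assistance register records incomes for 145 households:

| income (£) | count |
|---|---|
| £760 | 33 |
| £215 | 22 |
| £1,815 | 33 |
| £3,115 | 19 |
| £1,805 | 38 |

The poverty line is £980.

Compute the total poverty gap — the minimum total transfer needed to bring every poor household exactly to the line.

Incomes under z: 22×£215, 33×£760 (q = 55 of N = 145).
Individual gaps: 22×(980−215) = 16830; 33×(980−760) = 7260.
Aggregate gap = £24,090.

£24,090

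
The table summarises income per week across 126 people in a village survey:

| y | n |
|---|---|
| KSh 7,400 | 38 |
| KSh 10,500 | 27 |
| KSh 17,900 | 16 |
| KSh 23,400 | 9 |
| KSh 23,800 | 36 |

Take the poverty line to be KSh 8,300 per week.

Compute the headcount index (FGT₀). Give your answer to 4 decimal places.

38 of the 126 people have income below KSh 8,300.
H = 38/126 = 0.3016.

0.3016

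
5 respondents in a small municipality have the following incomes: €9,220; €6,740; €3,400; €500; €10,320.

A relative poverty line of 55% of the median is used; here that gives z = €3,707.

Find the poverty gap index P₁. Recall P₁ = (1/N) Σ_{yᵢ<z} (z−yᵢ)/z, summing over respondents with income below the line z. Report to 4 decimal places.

Incomes under z: €500, €3,400 (q = 2 of N = 5).
Shortfall ratios: (3707−500)/3707 = 0.8651; (3707−3400)/3707 = 0.0828.
Sum of shortfalls = 0.947936; P₁ averages over all N: 0.947936 / 5 = 0.1896.

0.1896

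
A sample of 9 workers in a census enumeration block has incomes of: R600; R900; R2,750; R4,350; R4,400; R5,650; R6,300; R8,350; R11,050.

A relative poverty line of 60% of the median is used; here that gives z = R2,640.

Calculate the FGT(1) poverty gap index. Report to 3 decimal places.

Poor units: R600, R900 (q = 2 of N = 9).
Gap ratios (z−y)/z: (2640−600)/2640 = 0.7727; (2640−900)/2640 = 0.6591.
Σ = 1.431818. Dividing by the full population N = 9 gives P₁ = 0.159.

0.159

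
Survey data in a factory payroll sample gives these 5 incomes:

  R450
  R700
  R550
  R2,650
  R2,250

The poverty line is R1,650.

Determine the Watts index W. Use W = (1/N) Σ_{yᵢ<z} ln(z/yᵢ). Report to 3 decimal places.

Below the line: R450, R550, R700 (q = 3 of N = 5).
Log shortfalls: ln(1650/450) = 1.2993; ln(1650/550) = 1.0986; ln(1650/700) = 0.8575.
W = 3.255346 / 5 = 0.651.

0.651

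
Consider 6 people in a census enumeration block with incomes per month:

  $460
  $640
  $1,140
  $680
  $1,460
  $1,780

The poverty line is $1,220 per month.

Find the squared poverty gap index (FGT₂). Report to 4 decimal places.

Incomes under z: $460, $640, $680, $1,140 (q = 4 of N = 6).
Shortfall ratios: (1220−460)/1220 = 0.6230; (1220−640)/1220 = 0.4754; (1220−680)/1220 = 0.4426; (1220−1140)/1220 = 0.0656.
Squared: 0.3881; 0.2260; 0.1959; 0.0043.
Sum = 0.814297; P₂ = 0.814297 / 6 = 0.1357.

0.1357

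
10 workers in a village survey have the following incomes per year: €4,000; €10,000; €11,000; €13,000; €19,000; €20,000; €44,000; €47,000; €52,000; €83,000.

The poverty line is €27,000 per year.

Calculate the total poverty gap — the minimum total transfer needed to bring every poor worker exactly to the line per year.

Below the line: €4,000, €10,000, €11,000, €13,000, €19,000, €20,000 (q = 6 of N = 10).
Individual gaps: 27000−4000 = 23000; 27000−10000 = 17000; 27000−11000 = 16000; 27000−13000 = 14000; 27000−19000 = 8000; 27000−20000 = 7000.
Aggregate gap = €85,000.

€85,000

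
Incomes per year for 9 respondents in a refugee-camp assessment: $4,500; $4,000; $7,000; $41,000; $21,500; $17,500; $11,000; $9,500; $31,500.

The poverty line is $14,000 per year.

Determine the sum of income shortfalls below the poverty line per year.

$34,000

Incomes under z: $4,000, $4,500, $7,000, $9,500, $11,000 (q = 5 of N = 9).
Individual gaps: 14000−4000 = 10000; 14000−4500 = 9500; 14000−7000 = 7000; 14000−9500 = 4500; 14000−11000 = 3000.
Aggregate gap = $34,000.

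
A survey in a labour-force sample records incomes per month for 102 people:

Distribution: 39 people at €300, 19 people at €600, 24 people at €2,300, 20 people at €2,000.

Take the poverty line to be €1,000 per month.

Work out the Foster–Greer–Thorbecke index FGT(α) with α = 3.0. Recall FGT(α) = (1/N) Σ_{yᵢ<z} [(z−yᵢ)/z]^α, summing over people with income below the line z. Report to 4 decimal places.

Incomes under z: 39×€300, 19×€600 (q = 58 of N = 102).
Normalized shortfalls: (1000−300)/1000 = 0.7000 (×39); (1000−600)/1000 = 0.4000 (×19).
Raised to α = 3.0: 0.34300 (×39); 0.06400 (×19).
Sum = 14.593000; FGT(3.0) = 14.593000 / 102 = 0.1431.

0.1431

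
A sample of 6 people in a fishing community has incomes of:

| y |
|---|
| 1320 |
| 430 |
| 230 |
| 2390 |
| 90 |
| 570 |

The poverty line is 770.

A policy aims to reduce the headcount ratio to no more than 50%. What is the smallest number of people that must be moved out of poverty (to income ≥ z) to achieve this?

1

4 of the 6 people are poor, so H = 4/6 = 0.667.
A headcount ratio of at most 50% allows at most ⌊0.50 × 6⌋ = 3 poor people.
So at least 4 − 3 = 1 must be lifted.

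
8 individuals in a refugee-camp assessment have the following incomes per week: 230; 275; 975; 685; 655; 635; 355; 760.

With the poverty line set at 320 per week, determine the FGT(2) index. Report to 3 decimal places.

Below the line: 230, 275 (q = 2 of N = 8).
Relative gaps: (320−230)/320 = 0.2812; (320−275)/320 = 0.1406.
Squared: 0.0791; 0.0198.
Sum = 0.098877; P₂ = 0.098877 / 8 = 0.012.

0.012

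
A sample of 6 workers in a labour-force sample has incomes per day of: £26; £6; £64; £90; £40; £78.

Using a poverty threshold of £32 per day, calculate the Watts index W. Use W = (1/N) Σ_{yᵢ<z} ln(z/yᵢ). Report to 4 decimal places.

0.3136

Below the line: £6, £26 (q = 2 of N = 6).
ln(z/y) terms: ln(32/6) = 1.6740; ln(32/26) = 0.2076.
W = 1.881616 / 6 = 0.3136.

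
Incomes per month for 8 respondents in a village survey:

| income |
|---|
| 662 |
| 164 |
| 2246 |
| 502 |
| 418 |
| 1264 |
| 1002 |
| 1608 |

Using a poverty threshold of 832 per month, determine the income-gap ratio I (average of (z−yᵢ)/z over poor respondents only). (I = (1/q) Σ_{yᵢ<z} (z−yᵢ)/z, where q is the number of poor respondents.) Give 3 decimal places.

Incomes under z: 164, 418, 502, 662 (q = 4 of N = 8).
Relative gaps: 0.8029, 0.4976, 0.3966, 0.2043; sum = 1.901442.
I averages over the q = 4 poor units only: 1.901442 / 4 = 0.475.

0.475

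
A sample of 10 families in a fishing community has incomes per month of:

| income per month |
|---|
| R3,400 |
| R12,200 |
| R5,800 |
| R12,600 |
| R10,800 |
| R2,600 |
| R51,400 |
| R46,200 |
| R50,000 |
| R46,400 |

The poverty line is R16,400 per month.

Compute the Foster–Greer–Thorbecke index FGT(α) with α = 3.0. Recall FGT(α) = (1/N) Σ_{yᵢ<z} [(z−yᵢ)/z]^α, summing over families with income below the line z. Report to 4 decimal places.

0.1433

Below z: R2,600, R3,400, R5,800, R10,800, R12,200, R12,600 (q = 6 of N = 10).
Shortfall ratios: (16400−2600)/16400 = 0.8415; (16400−3400)/16400 = 0.7927; (16400−5800)/16400 = 0.6463; (16400−10800)/16400 = 0.3415; (16400−12200)/16400 = 0.2561; (16400−12600)/16400 = 0.2317.
Raised to α = 3.0: 0.59581; 0.49808; 0.27001; 0.03981; 0.01680; 0.01244.
Sum = 1.432950; FGT(3.0) = 1.432950 / 10 = 0.1433.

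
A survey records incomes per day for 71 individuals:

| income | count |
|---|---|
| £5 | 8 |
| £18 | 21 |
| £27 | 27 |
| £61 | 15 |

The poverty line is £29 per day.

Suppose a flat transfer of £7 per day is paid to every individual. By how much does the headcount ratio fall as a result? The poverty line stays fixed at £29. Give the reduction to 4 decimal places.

Before: below the line — 8×£5, 21×£18, 27×£27; headcount ratio = 0.788732.
After the £7 transfer: below the line — 8×£12, 21×£25; headcount ratio = 0.408451.
Reduction = 0.788732 − 0.408451 = 0.3803.

0.3803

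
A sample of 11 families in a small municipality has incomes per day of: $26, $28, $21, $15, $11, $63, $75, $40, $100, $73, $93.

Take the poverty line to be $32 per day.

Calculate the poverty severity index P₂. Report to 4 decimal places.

Poor units: $11, $15, $21, $26, $28 (q = 5 of N = 11).
Normalized shortfalls: (32−11)/32 = 0.6562; (32−15)/32 = 0.5312; (32−21)/32 = 0.3438; (32−26)/32 = 0.1875; (32−28)/32 = 0.1250.
Squared: 0.4307; 0.2822; 0.1182; 0.0352; 0.0156.
Sum = 0.881836; P₂ = 0.881836 / 11 = 0.0802.

0.0802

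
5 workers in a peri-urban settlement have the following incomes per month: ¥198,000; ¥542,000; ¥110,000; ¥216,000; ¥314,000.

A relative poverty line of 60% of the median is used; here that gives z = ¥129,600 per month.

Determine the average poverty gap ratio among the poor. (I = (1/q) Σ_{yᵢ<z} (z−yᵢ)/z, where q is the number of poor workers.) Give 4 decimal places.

Incomes under z: ¥110,000 (q = 1 of N = 5).
Relative gaps: 0.1512; sum = 0.151235.
I averages over the q = 1 poor units only: 0.151235 / 1 = 0.1512.

0.1512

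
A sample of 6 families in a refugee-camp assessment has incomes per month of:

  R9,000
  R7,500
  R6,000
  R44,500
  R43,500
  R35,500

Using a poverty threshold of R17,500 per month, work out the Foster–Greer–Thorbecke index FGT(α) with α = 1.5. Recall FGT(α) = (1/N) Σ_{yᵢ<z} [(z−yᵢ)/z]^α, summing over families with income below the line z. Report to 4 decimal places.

0.2172

Below the line: R6,000, R7,500, R9,000 (q = 3 of N = 6).
Gap ratios (z−y)/z: (17500−6000)/17500 = 0.6571; (17500−7500)/17500 = 0.5714; (17500−9000)/17500 = 0.4857.
Raised to α = 1.5: 0.53271; 0.43196; 0.33851.
Sum = 1.303178; FGT(1.5) = 1.303178 / 6 = 0.2172.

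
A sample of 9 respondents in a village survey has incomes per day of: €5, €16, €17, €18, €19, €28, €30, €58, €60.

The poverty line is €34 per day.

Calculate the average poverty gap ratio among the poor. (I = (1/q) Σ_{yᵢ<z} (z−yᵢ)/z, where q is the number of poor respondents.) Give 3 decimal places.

0.441

Below the line: €5, €16, €17, €18, €19, €28, €30 (q = 7 of N = 9).
Relative gaps: 0.8529, 0.5294, 0.5000, 0.4706, 0.4412, 0.1765, 0.1176; sum = 3.088235.
The income-gap ratio divides by q (the poor only): 3.088235 / 7 = 0.441.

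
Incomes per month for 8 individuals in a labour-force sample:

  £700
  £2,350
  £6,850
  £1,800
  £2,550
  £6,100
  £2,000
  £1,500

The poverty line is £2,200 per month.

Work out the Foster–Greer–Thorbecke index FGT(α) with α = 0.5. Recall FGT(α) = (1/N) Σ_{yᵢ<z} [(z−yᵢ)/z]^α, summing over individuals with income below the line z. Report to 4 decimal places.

Below the line: £700, £1,500, £1,800, £2,000 (q = 4 of N = 8).
Normalized shortfalls: (2200−700)/2200 = 0.6818; (2200−1500)/2200 = 0.3182; (2200−1800)/2200 = 0.1818; (2200−2000)/2200 = 0.0909.
Raised to α = 0.5: 0.82572; 0.56408; 0.42640; 0.30151.
Sum = 2.117712; FGT(0.5) = 2.117712 / 8 = 0.2647.

0.2647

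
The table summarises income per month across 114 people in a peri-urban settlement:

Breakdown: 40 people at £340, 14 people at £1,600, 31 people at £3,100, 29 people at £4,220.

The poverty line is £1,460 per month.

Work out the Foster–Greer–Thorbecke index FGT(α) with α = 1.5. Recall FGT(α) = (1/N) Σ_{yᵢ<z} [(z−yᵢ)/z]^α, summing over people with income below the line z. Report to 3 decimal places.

0.236

Below z: 40×£340 (q = 40 of N = 114).
Normalized shortfalls: (1460−340)/1460 = 0.7671 (×40).
Raised to α = 1.5: 0.67189 (×40).
Sum = 26.875574; FGT(1.5) = 26.875574 / 114 = 0.236.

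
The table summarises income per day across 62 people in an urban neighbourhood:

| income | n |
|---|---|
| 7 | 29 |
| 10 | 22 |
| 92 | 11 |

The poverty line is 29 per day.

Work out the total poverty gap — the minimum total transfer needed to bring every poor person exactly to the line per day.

1056

Below the line: 29×7, 22×10 (q = 51 of N = 62).
Individual gaps: 29×(29−7) = 638; 22×(29−10) = 418.
Aggregate gap = 1056.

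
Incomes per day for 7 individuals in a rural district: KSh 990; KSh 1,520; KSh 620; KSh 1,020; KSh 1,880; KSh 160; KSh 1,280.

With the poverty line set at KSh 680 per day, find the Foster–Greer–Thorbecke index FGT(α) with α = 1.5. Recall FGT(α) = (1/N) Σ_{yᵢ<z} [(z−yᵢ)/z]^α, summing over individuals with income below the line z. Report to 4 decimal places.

0.0993

Incomes under z: KSh 160, KSh 620 (q = 2 of N = 7).
Normalized shortfalls: (680−160)/680 = 0.7647; (680−620)/680 = 0.0882.
Raised to α = 1.5: 0.66872; 0.02621.
Sum = 0.694926; FGT(1.5) = 0.694926 / 7 = 0.0993.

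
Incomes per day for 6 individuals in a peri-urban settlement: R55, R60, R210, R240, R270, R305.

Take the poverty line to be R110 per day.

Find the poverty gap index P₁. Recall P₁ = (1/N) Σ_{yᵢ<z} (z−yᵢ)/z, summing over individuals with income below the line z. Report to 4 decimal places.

Incomes under z: R55, R60 (q = 2 of N = 6).
Relative gaps: (110−55)/110 = 0.5000; (110−60)/110 = 0.4545.
Sum of shortfalls = 0.954545; P₁ averages over all N: 0.954545 / 6 = 0.1591.

0.1591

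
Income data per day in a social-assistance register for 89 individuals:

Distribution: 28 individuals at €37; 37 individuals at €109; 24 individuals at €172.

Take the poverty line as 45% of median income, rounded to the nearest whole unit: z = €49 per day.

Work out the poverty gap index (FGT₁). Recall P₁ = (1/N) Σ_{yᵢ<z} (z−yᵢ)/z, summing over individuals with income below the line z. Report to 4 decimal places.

Below the line: 28×€37 (q = 28 of N = 89).
Normalized shortfalls: (49−37)/49 = 0.2449 (×28).
Σ = 6.857143. Dividing by the full population N = 89 gives P₁ = 0.0770.

0.0770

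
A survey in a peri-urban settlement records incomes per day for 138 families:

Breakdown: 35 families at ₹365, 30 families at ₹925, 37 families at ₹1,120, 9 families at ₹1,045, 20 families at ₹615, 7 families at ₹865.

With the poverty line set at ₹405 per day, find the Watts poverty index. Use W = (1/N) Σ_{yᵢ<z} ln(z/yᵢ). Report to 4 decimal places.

Incomes under z: 35×₹365 (q = 35 of N = 138).
Log gaps: ln(405/365) = 0.1040 (×35).
W = 3.639640 / 138 = 0.0264.

0.0264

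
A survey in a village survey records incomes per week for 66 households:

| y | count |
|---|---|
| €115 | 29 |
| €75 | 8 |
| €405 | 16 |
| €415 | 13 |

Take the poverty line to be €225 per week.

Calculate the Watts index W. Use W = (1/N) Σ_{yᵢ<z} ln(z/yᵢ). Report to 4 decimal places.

Incomes under z: 8×€75, 29×€115 (q = 37 of N = 66).
ln(z/y) terms: ln(225/75) = 1.0986 (×8); ln(225/115) = 0.6712 (×29).
W = 28.252778 / 66 = 0.4281.

0.4281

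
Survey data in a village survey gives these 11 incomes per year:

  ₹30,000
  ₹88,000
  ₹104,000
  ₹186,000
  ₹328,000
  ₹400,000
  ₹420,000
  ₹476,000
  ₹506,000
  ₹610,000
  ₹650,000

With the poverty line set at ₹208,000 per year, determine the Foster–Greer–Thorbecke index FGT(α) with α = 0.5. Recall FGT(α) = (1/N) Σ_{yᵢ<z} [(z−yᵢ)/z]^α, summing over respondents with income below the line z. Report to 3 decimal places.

0.247

Poor units: ₹30,000, ₹88,000, ₹104,000, ₹186,000 (q = 4 of N = 11).
Relative gaps: (208000−30000)/208000 = 0.8558; (208000−88000)/208000 = 0.5769; (208000−104000)/208000 = 0.5000; (208000−186000)/208000 = 0.1058.
Raised to α = 0.5: 0.92508; 0.75955; 0.70711; 0.32522.
Sum = 2.716961; FGT(0.5) = 2.716961 / 11 = 0.247.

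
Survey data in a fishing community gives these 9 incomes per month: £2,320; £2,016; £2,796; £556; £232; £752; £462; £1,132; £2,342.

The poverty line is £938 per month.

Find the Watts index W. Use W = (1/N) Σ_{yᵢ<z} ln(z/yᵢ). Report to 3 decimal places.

0.317

Poor units: £232, £462, £556, £752 (q = 4 of N = 9).
Log gaps: ln(938/232) = 1.3970; ln(938/462) = 0.7082; ln(938/556) = 0.5230; ln(938/752) = 0.2210.
W = 2.849193 / 9 = 0.317.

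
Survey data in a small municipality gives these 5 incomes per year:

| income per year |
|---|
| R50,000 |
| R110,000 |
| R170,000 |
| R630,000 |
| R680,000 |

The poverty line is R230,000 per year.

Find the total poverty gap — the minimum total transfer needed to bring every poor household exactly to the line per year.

Below z: R50,000, R110,000, R170,000 (q = 3 of N = 5).
Individual gaps: 230000−50000 = 180000; 230000−110000 = 120000; 230000−170000 = 60000.
Aggregate gap = R360,000.

R360,000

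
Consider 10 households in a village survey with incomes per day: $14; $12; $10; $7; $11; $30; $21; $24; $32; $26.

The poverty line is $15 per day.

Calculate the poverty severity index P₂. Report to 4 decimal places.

0.0511

Poor units: $7, $10, $11, $12, $14 (q = 5 of N = 10).
Gap ratios (z−y)/z: (15−7)/15 = 0.5333; (15−10)/15 = 0.3333; (15−11)/15 = 0.2667; (15−12)/15 = 0.2000; (15−14)/15 = 0.0667.
Squared: 0.2844; 0.1111; 0.0711; 0.0400; 0.0044.
Sum = 0.511111; P₂ = 0.511111 / 10 = 0.0511.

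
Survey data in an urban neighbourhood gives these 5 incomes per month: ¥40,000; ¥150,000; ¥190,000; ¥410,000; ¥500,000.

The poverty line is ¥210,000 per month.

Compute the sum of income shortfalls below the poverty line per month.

¥250,000

Poor units: ¥40,000, ¥150,000, ¥190,000 (q = 3 of N = 5).
Individual gaps: 210000−40000 = 170000; 210000−150000 = 60000; 210000−190000 = 20000.
Aggregate gap = ¥250,000.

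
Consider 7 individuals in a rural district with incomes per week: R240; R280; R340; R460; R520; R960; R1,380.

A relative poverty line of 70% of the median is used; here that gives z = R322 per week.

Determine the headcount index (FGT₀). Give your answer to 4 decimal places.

0.2857

2 of the 7 individuals have income below R322.
H = 2/7 = 0.2857.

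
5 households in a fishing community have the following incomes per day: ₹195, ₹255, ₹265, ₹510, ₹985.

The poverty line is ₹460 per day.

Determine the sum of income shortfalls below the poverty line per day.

Incomes under z: ₹195, ₹255, ₹265 (q = 3 of N = 5).
Individual gaps: 460−195 = 265; 460−255 = 205; 460−265 = 195.
Aggregate gap = ₹665.

₹665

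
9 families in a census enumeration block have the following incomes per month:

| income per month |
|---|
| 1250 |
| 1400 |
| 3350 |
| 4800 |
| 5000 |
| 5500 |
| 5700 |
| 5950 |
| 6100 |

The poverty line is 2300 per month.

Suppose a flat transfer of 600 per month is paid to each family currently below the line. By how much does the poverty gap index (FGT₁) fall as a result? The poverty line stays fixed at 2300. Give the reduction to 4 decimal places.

Before: below the line — 1250, 1400; poverty gap index (FGT₁) = 0.094203.
After the 600 transfer: below the line — 1850, 2000; poverty gap index (FGT₁) = 0.036232.
Reduction = 0.094203 − 0.036232 = 0.0580.

0.0580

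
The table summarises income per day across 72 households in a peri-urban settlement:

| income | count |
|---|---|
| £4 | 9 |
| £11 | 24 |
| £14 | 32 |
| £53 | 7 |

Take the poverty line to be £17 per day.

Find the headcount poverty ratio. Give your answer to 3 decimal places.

65 of the 72 households have income below £17.
H = 65/72 = 0.903.

0.903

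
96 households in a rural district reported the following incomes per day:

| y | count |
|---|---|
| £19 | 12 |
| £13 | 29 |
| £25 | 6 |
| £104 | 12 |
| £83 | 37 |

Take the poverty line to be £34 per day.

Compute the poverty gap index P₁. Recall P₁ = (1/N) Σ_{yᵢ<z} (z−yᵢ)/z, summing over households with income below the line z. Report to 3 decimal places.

0.258

Incomes under z: 29×£13, 12×£19, 6×£25 (q = 47 of N = 96).
Shortfall ratios: (34−13)/34 = 0.6176 (×29); (34−19)/34 = 0.4412 (×12); (34−25)/34 = 0.2647 (×6).
Σ = 24.794118. Dividing by the full population N = 96 gives P₁ = 0.258.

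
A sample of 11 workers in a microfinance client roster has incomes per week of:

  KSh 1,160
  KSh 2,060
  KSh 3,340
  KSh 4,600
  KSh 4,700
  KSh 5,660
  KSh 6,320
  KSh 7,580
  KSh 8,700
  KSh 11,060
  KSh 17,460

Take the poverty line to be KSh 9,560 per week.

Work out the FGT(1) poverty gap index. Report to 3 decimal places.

0.399

Below z: KSh 1,160, KSh 2,060, KSh 3,340, KSh 4,600, KSh 4,700, KSh 5,660, KSh 6,320, KSh 7,580, KSh 8,700 (q = 9 of N = 11).
Normalized shortfalls: (9560−1160)/9560 = 0.8787; (9560−2060)/9560 = 0.7845; (9560−3340)/9560 = 0.6506; (9560−4600)/9560 = 0.5188; (9560−4700)/9560 = 0.5084; (9560−5660)/9560 = 0.4079; (9560−6320)/9560 = 0.3389; (9560−7580)/9560 = 0.2071; (9560−8700)/9560 = 0.0900.
Sum of shortfalls = 4.384937; P₁ averages over all N: 4.384937 / 11 = 0.399.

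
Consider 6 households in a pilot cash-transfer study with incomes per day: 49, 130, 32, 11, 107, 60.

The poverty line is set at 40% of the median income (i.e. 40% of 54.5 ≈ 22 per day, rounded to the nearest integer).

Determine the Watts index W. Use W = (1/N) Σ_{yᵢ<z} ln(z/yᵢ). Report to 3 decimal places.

0.116

Incomes under z: 11 (q = 1 of N = 6).
Log shortfalls: ln(22/11) = 0.6931.
W = 0.693147 / 6 = 0.116.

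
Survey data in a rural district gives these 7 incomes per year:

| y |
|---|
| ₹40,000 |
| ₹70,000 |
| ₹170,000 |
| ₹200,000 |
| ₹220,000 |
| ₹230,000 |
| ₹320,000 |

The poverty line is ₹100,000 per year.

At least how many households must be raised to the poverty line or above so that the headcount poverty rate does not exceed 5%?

Currently q = 2 of N = 7 are below the line (H = 0.286).
A headcount ratio of at most 5% allows at most ⌊0.05 × 7⌋ = 0 poor households.
So at least 2 − 0 = 2 must be lifted.

2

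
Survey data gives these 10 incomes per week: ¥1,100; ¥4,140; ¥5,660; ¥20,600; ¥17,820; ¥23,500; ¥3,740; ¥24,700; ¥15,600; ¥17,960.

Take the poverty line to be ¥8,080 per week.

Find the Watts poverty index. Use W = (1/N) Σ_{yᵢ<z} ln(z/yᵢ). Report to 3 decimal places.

0.379

Incomes under z: ¥1,100, ¥3,740, ¥4,140, ¥5,660 (q = 4 of N = 10).
Log shortfalls: ln(8080/1100) = 1.9941; ln(8080/3740) = 0.7703; ln(8080/4140) = 0.6687; ln(8080/5660) = 0.3560.
W = 3.789052 / 10 = 0.379.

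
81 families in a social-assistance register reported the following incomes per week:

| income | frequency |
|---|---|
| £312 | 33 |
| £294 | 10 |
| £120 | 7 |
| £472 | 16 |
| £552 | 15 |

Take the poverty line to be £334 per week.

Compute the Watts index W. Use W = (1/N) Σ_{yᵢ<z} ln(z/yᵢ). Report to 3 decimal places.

0.132

Below z: 7×£120, 10×£294, 33×£312 (q = 50 of N = 81).
Log gaps: ln(334/120) = 1.0236 (×7); ln(334/294) = 0.1276 (×10); ln(334/312) = 0.0681 (×33).
W = 10.689705 / 81 = 0.132.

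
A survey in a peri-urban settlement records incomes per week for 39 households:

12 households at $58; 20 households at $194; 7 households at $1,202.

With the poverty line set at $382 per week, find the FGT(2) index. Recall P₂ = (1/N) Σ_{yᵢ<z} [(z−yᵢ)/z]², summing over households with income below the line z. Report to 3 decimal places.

0.346

Below z: 12×$58, 20×$194 (q = 32 of N = 39).
Relative gaps: (382−58)/382 = 0.8482 (×12); (382−194)/382 = 0.4921 (×20).
Squared: 0.7194 (×12); 0.2422 (×20).
Sum = 13.476824; P₂ = 13.476824 / 39 = 0.346.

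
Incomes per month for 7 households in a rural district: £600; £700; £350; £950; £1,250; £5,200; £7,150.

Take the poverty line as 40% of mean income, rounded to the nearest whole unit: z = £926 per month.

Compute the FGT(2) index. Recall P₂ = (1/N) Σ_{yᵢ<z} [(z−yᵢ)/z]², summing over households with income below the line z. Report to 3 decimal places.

Below z: £350, £600, £700 (q = 3 of N = 7).
Relative gaps: (926−350)/926 = 0.6220; (926−600)/926 = 0.3521; (926−700)/926 = 0.2441.
Squared: 0.3869; 0.1239; 0.0596.
Sum = 0.570428; P₂ = 0.570428 / 7 = 0.081.

0.081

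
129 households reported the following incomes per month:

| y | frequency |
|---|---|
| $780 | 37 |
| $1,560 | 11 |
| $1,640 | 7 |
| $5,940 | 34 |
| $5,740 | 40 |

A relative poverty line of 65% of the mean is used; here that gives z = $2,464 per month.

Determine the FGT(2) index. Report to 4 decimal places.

Below the line: 37×$780, 11×$1,560, 7×$1,640 (q = 55 of N = 129).
Relative gaps: (2464−780)/2464 = 0.6834 (×37); (2464−1560)/2464 = 0.3669 (×11); (2464−1640)/2464 = 0.3344 (×7).
Squared: 0.4671 (×37); 0.1346 (×11); 0.1118 (×7).
Sum = 19.545889; P₂ = 19.545889 / 129 = 0.1515.

0.1515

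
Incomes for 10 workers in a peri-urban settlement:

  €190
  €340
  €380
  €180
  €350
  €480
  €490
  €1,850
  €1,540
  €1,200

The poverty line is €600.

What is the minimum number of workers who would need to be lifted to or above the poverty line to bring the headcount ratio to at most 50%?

2

Currently q = 7 of N = 10 are below the line (H = 0.700).
A headcount ratio of at most 50% allows at most ⌊0.50 × 10⌋ = 5 poor workers.
So at least 7 − 5 = 2 must be lifted.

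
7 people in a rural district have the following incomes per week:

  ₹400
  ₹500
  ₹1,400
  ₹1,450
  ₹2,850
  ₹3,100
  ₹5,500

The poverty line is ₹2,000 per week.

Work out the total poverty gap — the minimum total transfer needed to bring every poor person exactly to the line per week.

₹4,250

Below the line: ₹400, ₹500, ₹1,400, ₹1,450 (q = 4 of N = 7).
Individual gaps: 2000−400 = 1600; 2000−500 = 1500; 2000−1400 = 600; 2000−1450 = 550.
Aggregate gap = ₹4,250.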